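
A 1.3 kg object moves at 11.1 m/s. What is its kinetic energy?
KE = ½mv² = ½×1.3×11.1² = 80.0865 J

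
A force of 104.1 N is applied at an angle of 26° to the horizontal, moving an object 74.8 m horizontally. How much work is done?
W = Fd cosθ = 104.1×74.8×cos(26°) = 6998.6 J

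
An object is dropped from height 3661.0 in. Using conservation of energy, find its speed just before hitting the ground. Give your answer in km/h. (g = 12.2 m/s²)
mgh = ½mv² → v = √(2gh) = √(2×12.2×92.99) = 47.63 m/s = 171.5 km/h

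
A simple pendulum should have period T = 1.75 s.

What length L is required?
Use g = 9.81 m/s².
T = 2π√(L/g) → L = g(T/2π)² = 9.81×(1.75/2π)² = 0.761 m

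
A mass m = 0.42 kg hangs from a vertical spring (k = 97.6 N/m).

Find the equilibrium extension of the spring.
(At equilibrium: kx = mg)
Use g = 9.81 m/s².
x_eq = mg/k = 0.42×9.81/97.6 = 0.04222 m = 4.222 cm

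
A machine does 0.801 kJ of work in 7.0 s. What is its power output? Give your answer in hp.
P = W/t = 801 J / 7 s = 114.4 W = 0.1535 hp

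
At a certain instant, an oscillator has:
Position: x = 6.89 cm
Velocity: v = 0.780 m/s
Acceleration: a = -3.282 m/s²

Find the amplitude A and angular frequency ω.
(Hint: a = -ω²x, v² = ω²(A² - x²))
a = −ω²x → ω = √(|a|/x) = √(3.282/0.0689) = 6.902 rad/s
v² = ω²(A² − x²) → A = √(x² + v²/ω²) = √(0.0689² + 0.78²/6.902²) = 0.1324 m = 13.24 cm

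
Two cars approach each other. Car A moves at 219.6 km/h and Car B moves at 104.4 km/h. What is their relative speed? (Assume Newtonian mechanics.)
v_rel = v_A + v_B = 219.6 + 104.4 = 324.0 km/h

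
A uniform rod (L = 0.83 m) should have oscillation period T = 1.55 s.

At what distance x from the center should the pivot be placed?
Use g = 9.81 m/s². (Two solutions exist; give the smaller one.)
T = 2π√((L²/12 + x²)/(gx)). Let c = T²g/(4π²) = 0.597.
x² − cx + L²/12 = 0 → x = (c − √(c² − L²/3))/2 = 0.1205 m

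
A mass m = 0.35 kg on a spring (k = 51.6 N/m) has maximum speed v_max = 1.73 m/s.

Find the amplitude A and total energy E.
½mv²_max = ½kA² → A = v_max√(m/k) = 1.73×√(0.35/51.6) = 0.1425 m = 14.25 cm
E = ½mv²_max = ½×0.35×1.73² = 0.5238 J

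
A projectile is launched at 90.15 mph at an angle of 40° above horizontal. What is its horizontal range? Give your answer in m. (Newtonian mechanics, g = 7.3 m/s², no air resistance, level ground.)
R = v₀² sin(2θ) / g (with unit conversion) = 219.1 m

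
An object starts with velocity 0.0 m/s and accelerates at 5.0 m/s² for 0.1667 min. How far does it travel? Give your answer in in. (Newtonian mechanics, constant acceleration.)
d = v₀t + ½at² (with unit conversion) = 9846.0 in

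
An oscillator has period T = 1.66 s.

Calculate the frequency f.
f = 1/T = 1/1.66 = 0.6024 Hz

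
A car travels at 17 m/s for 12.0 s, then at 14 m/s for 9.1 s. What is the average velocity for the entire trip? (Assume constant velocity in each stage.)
d₁ = v₁t₁ = 17 × 12.0 = 204 m
d₂ = v₂t₂ = 14 × 9.1 = 127.4 m
d_total = 331.4 m, t_total = 21.1 s
v_avg = d_total/t_total = 331.4/21.1 = 15.71 m/s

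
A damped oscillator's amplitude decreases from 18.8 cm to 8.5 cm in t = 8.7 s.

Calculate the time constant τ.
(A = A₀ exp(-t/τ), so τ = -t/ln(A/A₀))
A/A₀ = 8.5/18.8 = 0.4521; ln(A/A₀) = -0.7938
τ = −t/ln(A/A₀) = −8.7/-0.7938 = 10.96 s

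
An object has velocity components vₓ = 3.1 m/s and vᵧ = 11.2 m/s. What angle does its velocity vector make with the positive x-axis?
θ = arctan(vᵧ/vₓ) = arctan(11.2/3.1) = 74.53°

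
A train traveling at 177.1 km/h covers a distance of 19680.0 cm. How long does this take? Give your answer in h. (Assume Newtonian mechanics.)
t = d/v (with unit conversion) = 0.001111 h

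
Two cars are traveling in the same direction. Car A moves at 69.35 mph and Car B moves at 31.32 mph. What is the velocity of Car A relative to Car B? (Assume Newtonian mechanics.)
v_rel = v_A - v_B = 69.35 - 31.32 = 38.03 mph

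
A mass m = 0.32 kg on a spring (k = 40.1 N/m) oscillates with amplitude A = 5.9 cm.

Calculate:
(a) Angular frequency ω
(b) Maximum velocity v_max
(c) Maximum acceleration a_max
ω = √(k/m) = √(40.1/0.32) = 11.19 rad/s
v_max = ωA = 11.19×0.059 = 0.6605 m/s
a_max = ω²A = 11.19²×0.059 = 7.393 m/s²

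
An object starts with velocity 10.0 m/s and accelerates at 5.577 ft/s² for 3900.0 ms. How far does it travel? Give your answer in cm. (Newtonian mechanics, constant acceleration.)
d = v₀t + ½at² (with unit conversion) = 5193.0 cm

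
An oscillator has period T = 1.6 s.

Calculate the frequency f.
f = 1/T = 1/1.6 = 0.625 Hz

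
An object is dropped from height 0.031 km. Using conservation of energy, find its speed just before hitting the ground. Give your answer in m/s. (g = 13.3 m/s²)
mgh = ½mv² → v = √(2gh) = √(2×13.3×31) = 28.72 m/s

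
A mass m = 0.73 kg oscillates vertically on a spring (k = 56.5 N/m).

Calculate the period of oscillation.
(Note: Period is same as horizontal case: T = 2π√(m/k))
T = 2π√(m/k) = 2π√(0.73/56.5) = 0.7142 s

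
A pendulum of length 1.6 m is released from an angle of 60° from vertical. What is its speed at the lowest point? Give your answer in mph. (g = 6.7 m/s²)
h = L(1 − cosθ) = 1.6×(1 − cos60°) = 0.8 m
v = √(2gh) = √(2×6.7×0.8) = 3.274 m/s = 7.324 mph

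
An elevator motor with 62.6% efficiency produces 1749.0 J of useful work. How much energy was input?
W_in = W_out/η = 1749.0/0.626 = 2793.9 J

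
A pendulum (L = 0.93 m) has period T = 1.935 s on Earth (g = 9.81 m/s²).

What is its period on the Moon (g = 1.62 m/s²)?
T = 2π√(L/g), so T_moon/T_earth = √(g_earth/g_moon)
T_moon = 2π√(0.93/1.62) = 4.761 s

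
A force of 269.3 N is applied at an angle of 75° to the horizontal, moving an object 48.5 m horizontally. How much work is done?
W = Fd cosθ = 269.3×48.5×cos(75°) = 3380.4 J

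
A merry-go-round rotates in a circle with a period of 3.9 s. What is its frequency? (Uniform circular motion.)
f = 1/T = 1/3.9 = 0.2564 Hz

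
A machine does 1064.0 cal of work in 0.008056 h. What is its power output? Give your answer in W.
P = W/t = 4452 J / 29 s = 153.5 W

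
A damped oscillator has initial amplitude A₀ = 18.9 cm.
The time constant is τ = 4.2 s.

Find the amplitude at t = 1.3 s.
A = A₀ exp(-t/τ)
A = A₀ exp(−t/τ) = 18.9×exp(−1.3/4.2) = 13.87 cm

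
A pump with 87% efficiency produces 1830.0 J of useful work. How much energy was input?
W_in = W_out/η = 1830.0/0.87 = 2103.4 J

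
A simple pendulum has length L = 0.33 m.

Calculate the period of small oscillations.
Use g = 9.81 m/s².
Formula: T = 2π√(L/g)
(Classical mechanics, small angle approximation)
T = 2π√(L/g) = 2π√(0.33/9.81) = 1.152 s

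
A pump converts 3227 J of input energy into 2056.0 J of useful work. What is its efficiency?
η = W_out/W_in = 2056.0/3227 = 0.6371 = 63.71%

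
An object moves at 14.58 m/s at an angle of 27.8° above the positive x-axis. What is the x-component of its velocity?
vₓ = v cos(θ) = 14.58 × cos(27.8°) = 12.9 m/s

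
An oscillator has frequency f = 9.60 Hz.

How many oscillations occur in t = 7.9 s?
n = f×t = 9.6×7.9 = 75.84 oscillations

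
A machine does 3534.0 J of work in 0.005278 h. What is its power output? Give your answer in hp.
P = W/t = 3534 J / 19 s = 186 W = 0.2494 hp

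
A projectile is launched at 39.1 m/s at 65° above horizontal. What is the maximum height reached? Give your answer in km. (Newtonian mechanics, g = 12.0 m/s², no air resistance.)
H = v₀²sin²(θ)/(2g) (with unit conversion) = 0.05232 km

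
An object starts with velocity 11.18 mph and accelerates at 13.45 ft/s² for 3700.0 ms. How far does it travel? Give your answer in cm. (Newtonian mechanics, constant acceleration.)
d = v₀t + ½at² (with unit conversion) = 4655.0 cm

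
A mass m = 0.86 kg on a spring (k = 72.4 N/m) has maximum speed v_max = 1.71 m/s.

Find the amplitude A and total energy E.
½mv²_max = ½kA² → A = v_max√(m/k) = 1.71×√(0.86/72.4) = 0.1864 m = 18.64 cm
E = ½mv²_max = ½×0.86×1.71² = 1.257 J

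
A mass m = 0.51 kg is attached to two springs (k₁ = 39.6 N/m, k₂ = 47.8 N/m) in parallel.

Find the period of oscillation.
k_eq = k₁+k₂ = 87.4 N/m
T = 2π√(m/k_eq) = 2π√(0.51/87.4) = 0.48 s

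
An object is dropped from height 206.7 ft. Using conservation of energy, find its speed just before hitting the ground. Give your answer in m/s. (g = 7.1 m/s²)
mgh = ½mv² → v = √(2gh) = √(2×7.1×63) = 29.91 m/s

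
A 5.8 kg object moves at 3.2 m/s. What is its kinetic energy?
KE = ½mv² = ½×5.8×3.2² = 29.696 J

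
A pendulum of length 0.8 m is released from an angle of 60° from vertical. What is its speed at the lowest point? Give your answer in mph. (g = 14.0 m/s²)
h = L(1 − cosθ) = 0.8×(1 − cos60°) = 0.4 m
v = √(2gh) = √(2×14.0×0.4) = 3.347 m/s = 7.486 mph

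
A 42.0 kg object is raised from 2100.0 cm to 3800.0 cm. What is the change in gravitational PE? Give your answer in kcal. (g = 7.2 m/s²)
ΔPE = mg(h₂ − h₁) = 42 kg × 7.2 m/s² × (38 − 21) m = 5141 J = 1.229 kcal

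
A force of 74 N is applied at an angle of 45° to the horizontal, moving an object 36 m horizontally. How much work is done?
W = Fd cosθ = 74×36×cos(45°) = 1883.7 J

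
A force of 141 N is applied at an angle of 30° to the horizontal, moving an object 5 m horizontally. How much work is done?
W = Fd cosθ = 141×5×cos(30°) = 610.55 J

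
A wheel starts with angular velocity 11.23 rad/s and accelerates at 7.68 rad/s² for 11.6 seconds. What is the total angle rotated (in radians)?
θ = ω₀t + ½αt² = 11.23×11.6 + ½×7.68×11.6² = 646.98 rad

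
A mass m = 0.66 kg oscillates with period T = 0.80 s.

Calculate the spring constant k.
T = 2π√(m/k) → k = m(2π/T)² = 0.66×(2π/0.8)² = 40.71 N/m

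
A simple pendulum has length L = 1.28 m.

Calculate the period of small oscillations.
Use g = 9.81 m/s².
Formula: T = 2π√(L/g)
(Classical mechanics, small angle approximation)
T = 2π√(L/g) = 2π√(1.28/9.81) = 2.27 s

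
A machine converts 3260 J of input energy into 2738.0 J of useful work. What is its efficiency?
η = W_out/W_in = 2738.0/3260 = 0.8399 = 83.99%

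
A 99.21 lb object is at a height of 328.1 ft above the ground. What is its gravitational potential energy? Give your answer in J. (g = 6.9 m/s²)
PE = mgh = 45 kg × 6.9 m/s² × 100 m = 3.105e+04 J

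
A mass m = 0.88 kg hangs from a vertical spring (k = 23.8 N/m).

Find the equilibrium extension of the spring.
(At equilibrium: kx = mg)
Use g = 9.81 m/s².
x_eq = mg/k = 0.88×9.81/23.8 = 0.3627 m = 36.27 cm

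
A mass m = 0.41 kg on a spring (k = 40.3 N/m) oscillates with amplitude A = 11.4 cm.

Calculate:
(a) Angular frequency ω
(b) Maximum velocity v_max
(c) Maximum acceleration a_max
ω = √(k/m) = √(40.3/0.41) = 9.914 rad/s
v_max = ωA = 9.914×0.114 = 1.13 m/s
a_max = ω²A = 9.914²×0.114 = 11.21 m/s²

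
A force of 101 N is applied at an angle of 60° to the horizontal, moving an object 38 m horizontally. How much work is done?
W = Fd cosθ = 101×38×cos(60°) = 1919.0 J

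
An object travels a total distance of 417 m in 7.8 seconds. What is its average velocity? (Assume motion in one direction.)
v_avg = Δd / Δt = 417 / 7.8 = 53.46 m/s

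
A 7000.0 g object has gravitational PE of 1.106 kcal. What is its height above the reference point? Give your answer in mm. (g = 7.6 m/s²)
PE = mgh → h = PE/(mg) = 4628 J / (7 kg × 7.6 m/s²) = 86.98 m = 86980.0 mm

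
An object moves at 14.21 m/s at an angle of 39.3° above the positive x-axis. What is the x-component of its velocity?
vₓ = v cos(θ) = 14.21 × cos(39.3°) = 11.0 m/s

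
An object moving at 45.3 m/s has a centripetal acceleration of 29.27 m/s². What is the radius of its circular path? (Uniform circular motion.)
r = v²/a_c = 45.3²/29.27 = 70.11 m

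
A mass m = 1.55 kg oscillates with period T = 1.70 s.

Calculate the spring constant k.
T = 2π√(m/k) → k = m(2π/T)² = 1.55×(2π/1.7)² = 21.17 N/m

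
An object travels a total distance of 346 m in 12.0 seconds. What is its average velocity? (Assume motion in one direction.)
v_avg = Δd / Δt = 346 / 12.0 = 28.83 m/s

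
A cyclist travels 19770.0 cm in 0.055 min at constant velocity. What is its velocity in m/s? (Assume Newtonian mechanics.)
v = d/t (with unit conversion) = 59.91 m/s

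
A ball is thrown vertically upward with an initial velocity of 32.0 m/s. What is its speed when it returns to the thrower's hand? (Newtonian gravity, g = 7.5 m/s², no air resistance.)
By conservation of energy, the ball returns at the same speed = 32.0 m/s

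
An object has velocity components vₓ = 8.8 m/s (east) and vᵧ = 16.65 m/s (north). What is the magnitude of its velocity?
|v| = √(vₓ² + vᵧ²) = √(8.8² + 16.65²) = √(354.662) = 18.83 m/s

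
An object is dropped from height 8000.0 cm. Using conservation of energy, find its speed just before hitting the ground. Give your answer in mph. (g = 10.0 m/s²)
mgh = ½mv² → v = √(2gh) = √(2×10.0×80) = 40 m/s = 89.48 mph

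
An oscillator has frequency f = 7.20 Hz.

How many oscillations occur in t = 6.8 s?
n = f×t = 7.2×6.8 = 48.96 oscillations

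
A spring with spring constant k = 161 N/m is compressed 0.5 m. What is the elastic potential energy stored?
PE = ½kx² = ½×161×0.5² = 20.12 J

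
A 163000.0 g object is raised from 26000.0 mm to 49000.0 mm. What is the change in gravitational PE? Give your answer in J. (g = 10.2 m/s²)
ΔPE = mg(h₂ − h₁) = 163 kg × 10.2 m/s² × (49 − 26) m = 3.824e+04 J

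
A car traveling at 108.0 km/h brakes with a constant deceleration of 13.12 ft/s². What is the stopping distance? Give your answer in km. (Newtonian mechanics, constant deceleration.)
d = v₀² / (2a) (with unit conversion) = 0.1125 km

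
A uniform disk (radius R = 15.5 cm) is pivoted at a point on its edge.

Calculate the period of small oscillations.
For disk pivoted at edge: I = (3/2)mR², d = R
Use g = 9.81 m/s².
I/m = (3/2)R² = 0.03604 m²; d = R = 0.155 m
T = 2π√((3/2)R²/(gR)) = 2π√(3R/(2g)) = 0.9673 s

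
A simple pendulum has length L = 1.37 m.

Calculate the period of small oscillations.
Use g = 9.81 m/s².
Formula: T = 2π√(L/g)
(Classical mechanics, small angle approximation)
T = 2π√(L/g) = 2π√(1.37/9.81) = 2.348 s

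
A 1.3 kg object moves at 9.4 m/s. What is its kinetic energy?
KE = ½mv² = ½×1.3×9.4² = 57.434 J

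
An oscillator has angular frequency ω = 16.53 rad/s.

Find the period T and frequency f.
T = 2π/ω = 2π/16.53 = 0.3801 s; f = ω/2π = 2.631 Hz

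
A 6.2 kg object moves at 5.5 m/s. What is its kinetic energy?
KE = ½mv² = ½×6.2×5.5² = 93.775 J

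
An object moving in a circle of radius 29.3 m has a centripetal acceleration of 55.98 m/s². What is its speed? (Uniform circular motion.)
v = √(a_c × r) = √(55.98 × 29.3) = 40.5 m/s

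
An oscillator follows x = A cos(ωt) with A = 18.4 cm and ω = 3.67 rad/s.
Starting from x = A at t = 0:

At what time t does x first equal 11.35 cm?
cos(ωt) = x/A = 11.35/18.4 = 0.6168
ωt = arccos(0.6168) = 0.9061 rad
t = 0.9061/3.67 = 0.2469 s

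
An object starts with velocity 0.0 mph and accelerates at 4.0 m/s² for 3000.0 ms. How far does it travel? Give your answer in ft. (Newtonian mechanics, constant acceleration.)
d = v₀t + ½at² (with unit conversion) = 59.06 ft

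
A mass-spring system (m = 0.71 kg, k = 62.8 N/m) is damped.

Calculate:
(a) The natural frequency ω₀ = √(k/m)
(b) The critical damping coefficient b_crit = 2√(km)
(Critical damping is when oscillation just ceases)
ω₀ = √(k/m) = √(62.8/0.71) = 9.405 rad/s
b_crit = 2√(km) = 2√(62.8×0.71) = 13.35 kg/s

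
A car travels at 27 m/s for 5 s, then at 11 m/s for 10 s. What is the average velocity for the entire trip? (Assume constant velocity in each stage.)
d₁ = v₁t₁ = 27 × 5 = 135 m
d₂ = v₂t₂ = 11 × 10 = 110 m
d_total = 245 m, t_total = 15 s
v_avg = d_total/t_total = 245/15 = 16.33 m/s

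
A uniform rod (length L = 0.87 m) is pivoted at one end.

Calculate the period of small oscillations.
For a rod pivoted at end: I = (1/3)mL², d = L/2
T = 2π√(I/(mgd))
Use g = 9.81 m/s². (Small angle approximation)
I/m = (1/3)L² = 0.2523 m²; d = L/2 = 0.435 m
T = 2π√(I/(mgd)) = 2π√(0.2523/(9.81×0.435)) = 1.528 s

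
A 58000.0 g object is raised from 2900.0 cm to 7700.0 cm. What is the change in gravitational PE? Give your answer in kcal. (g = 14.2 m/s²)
ΔPE = mg(h₂ − h₁) = 58 kg × 14.2 m/s² × (77 − 29) m = 3.953e+04 J = 9.449 kcal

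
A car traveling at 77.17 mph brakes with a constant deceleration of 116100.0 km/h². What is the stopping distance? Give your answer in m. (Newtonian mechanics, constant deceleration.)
d = v₀² / (2a) (with unit conversion) = 66.43 m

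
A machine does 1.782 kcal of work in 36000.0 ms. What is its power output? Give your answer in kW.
P = W/t = 7456 J / 36 s = 207.1 W = 0.2071 kW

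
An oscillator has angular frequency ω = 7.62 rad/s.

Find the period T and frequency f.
T = 2π/ω = 2π/7.62 = 0.8246 s; f = ω/2π = 1.213 Hz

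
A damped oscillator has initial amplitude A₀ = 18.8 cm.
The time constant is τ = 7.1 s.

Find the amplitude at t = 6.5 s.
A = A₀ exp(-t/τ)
A = A₀ exp(−t/τ) = 18.8×exp(−6.5/7.1) = 7.526 cm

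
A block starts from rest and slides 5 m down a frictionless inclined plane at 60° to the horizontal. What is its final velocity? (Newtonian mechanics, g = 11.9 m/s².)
a = g sin(θ) = 11.9 × sin(60°) = 10.31 m/s²
v = √(2ad) = √(2 × 10.31 × 5) = 10.15 m/s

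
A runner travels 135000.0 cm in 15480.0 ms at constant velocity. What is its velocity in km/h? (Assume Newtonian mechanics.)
v = d/t (with unit conversion) = 314.0 km/h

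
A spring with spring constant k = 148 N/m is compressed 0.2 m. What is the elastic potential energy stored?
PE = ½kx² = ½×148×0.2² = 2.96 J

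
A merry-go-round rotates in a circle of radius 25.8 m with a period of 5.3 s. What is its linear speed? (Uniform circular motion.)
v = 2πr/T = 2π×25.8/5.3 = 30.59 m/s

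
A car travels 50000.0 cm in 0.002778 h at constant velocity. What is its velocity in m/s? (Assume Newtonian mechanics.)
v = d/t (with unit conversion) = 50.0 m/s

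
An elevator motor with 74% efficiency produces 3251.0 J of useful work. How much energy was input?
W_in = W_out/η = 3251.0/0.74 = 4393.2 J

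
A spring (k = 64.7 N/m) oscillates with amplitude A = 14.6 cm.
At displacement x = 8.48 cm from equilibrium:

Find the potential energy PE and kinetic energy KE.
E_total = ½kA² = ½×64.7×(0.146)² = 0.6896 J
PE = ½kx² = ½×64.7×(0.0848)² = 0.2326 J
KE = E_total − PE = 0.4569 J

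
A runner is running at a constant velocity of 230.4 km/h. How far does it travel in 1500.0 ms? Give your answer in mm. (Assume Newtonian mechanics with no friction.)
d = vt (with unit conversion) = 96000.0 mm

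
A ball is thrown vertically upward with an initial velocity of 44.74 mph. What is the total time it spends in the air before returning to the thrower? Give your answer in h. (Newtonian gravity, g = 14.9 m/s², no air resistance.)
t_total = 2v₀/g (with unit conversion) = 0.0007457 h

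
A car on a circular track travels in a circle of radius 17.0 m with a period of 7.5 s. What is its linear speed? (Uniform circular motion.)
v = 2πr/T = 2π×17.0/7.5 = 14.24 m/s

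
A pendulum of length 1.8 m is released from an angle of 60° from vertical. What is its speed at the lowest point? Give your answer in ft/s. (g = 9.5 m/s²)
h = L(1 − cosθ) = 1.8×(1 − cos60°) = 0.9 m
v = √(2gh) = √(2×9.5×0.9) = 4.135 m/s = 13.57 ft/s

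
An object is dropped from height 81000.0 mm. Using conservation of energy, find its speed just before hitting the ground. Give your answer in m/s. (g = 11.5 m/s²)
mgh = ½mv² → v = √(2gh) = √(2×11.5×81) = 43.16 m/s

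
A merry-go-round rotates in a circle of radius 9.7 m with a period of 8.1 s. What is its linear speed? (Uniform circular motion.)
v = 2πr/T = 2π×9.7/8.1 = 7.52 m/s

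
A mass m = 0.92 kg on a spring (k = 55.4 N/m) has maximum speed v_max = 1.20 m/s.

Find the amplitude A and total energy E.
½mv²_max = ½kA² → A = v_max√(m/k) = 1.2×√(0.92/55.4) = 0.1546 m = 15.46 cm
E = ½mv²_max = ½×0.92×1.2² = 0.6624 J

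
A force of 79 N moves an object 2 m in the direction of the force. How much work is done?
W = Fd = 79×2 = 158.0 J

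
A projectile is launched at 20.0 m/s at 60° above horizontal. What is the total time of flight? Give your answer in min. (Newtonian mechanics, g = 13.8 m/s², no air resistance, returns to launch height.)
T = 2v₀sin(θ)/g (with unit conversion) = 0.04184 min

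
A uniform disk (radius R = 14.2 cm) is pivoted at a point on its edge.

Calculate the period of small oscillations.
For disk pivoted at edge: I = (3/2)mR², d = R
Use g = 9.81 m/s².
I/m = (3/2)R² = 0.03025 m²; d = R = 0.142 m
T = 2π√((3/2)R²/(gR)) = 2π√(3R/(2g)) = 0.9258 s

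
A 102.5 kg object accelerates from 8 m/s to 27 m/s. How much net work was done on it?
W_net = ΔKE = ½m(v₂² − v₁²) = ½×102.5×(27² − 8²) = 34081.25 J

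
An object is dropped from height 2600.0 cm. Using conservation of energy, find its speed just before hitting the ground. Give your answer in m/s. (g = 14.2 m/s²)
mgh = ½mv² → v = √(2gh) = √(2×14.2×26) = 27.17 m/s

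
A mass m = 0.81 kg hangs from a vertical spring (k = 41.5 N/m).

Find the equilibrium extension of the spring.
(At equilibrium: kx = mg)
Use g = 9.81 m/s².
x_eq = mg/k = 0.81×9.81/41.5 = 0.1915 m = 19.15 cm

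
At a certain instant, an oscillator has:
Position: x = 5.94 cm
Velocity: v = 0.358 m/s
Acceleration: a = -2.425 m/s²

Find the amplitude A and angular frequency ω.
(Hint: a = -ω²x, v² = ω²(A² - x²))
a = −ω²x → ω = √(|a|/x) = √(2.425/0.0594) = 6.389 rad/s
v² = ω²(A² − x²) → A = √(x² + v²/ω²) = √(0.0594² + 0.358²/6.389²) = 0.08166 m = 8.166 cm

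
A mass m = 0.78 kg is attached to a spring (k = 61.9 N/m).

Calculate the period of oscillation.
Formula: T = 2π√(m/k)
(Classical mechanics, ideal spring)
T = 2π√(m/k) = 2π√(0.78/61.9) = 0.7053 s; f = 1/T = 1.418 Hz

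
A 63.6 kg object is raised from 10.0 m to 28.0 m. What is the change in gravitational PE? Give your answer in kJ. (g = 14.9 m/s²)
ΔPE = mg(h₂ − h₁) = 63.6 kg × 14.9 m/s² × (28 − 10) m = 1.706e+04 J = 17.06 kJ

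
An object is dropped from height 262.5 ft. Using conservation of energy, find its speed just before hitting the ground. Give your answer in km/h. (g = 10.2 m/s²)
mgh = ½mv² → v = √(2gh) = √(2×10.2×80.01) = 40.4 m/s = 145.4 km/h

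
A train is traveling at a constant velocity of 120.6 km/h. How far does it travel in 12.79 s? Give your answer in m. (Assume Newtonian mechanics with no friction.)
d = vt (with unit conversion) = 428.5 m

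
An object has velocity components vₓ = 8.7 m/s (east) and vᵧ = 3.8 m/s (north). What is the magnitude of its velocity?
|v| = √(vₓ² + vᵧ²) = √(8.7² + 3.8²) = √(90.13) = 9.49 m/s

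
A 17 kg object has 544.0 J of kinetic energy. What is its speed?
KE = ½mv² → v = √(2KE/m) = √(2×544.0/17) = 8.0 m/s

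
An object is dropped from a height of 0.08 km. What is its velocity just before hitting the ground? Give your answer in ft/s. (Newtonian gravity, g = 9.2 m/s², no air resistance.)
v = √(2gh) (with unit conversion) = 125.9 ft/s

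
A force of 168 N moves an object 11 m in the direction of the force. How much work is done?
W = Fd = 168×11 = 1848.0 J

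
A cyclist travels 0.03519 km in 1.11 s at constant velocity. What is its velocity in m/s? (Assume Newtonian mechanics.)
v = d/t (with unit conversion) = 31.7 m/s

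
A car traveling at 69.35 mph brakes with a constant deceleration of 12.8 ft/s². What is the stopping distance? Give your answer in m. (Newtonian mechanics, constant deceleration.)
d = v₀² / (2a) (with unit conversion) = 123.2 m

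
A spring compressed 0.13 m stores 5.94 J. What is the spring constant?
PE = ½kx² → k = 2PE/x² = 2×5.94/0.13² = 703.0 N/m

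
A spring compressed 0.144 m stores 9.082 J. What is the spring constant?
PE = ½kx² → k = 2PE/x² = 2×9.082/0.144² = 876.0 N/m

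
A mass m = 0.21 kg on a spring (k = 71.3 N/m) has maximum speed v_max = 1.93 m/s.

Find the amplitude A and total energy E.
½mv²_max = ½kA² → A = v_max√(m/k) = 1.93×√(0.21/71.3) = 0.1047 m = 10.47 cm
E = ½mv²_max = ½×0.21×1.93² = 0.3911 J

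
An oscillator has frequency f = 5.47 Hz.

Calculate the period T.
T = 1/f = 1/5.47 = 0.1828 s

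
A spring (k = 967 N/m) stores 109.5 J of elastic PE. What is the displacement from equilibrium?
PE = ½kx² → x = √(2PE/k) = √(2×109.5/967) = 0.4759 m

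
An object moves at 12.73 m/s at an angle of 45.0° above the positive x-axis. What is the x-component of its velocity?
vₓ = v cos(θ) = 12.73 × cos(45.0°) = 9.0 m/s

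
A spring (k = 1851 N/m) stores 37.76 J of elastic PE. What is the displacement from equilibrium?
PE = ½kx² → x = √(2PE/k) = √(2×37.76/1851) = 0.202 m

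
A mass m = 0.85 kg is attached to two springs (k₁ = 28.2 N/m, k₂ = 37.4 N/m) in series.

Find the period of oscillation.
k_eq = k₁k₂/(k₁+k₂) = 16.08 N/m
T = 2π√(m/k_eq) = 2π√(0.85/16.08) = 1.445 s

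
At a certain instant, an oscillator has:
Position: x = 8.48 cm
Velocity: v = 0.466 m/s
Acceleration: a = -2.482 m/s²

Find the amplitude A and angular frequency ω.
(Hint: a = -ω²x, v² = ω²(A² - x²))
a = −ω²x → ω = √(|a|/x) = √(2.482/0.0848) = 5.41 rad/s
v² = ω²(A² − x²) → A = √(x² + v²/ω²) = √(0.0848² + 0.466²/5.41²) = 0.1209 m = 12.09 cm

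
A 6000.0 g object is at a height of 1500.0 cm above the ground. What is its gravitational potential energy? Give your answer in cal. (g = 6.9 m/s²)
PE = mgh = 6 kg × 6.9 m/s² × 15 m = 621 J = 148.4 cal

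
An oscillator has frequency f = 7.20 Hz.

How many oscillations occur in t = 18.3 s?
n = f×t = 7.2×18.3 = 131.8 oscillations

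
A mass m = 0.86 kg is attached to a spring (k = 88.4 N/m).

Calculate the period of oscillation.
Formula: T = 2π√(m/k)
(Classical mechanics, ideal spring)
T = 2π√(m/k) = 2π√(0.86/88.4) = 0.6197 s; f = 1/T = 1.614 Hz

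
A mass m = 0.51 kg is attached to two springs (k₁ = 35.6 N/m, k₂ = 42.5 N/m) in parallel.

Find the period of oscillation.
k_eq = k₁+k₂ = 78.1 N/m
T = 2π√(m/k_eq) = 2π√(0.51/78.1) = 0.5077 s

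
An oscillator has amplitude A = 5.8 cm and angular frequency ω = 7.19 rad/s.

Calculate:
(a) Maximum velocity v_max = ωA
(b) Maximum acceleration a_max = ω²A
v_max = ωA = 7.19×0.058 = 0.417 m/s
a_max = ω²A = 7.19²×0.058 = 2.998 m/s²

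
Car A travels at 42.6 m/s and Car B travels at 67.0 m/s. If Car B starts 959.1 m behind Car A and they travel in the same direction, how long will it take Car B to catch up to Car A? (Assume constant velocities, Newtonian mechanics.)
Relative speed: v_rel = 67.0 - 42.6 = 24.4 m/s
Time to catch: t = d₀/v_rel = 959.1/24.4 = 39.31 s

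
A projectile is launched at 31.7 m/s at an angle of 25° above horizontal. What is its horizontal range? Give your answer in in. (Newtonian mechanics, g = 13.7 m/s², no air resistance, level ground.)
R = v₀² sin(2θ) / g (with unit conversion) = 2212.0 in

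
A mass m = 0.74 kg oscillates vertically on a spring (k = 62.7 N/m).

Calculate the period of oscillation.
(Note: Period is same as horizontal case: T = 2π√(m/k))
T = 2π√(m/k) = 2π√(0.74/62.7) = 0.6826 s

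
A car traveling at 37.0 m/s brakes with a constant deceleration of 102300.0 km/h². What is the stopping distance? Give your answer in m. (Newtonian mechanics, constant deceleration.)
d = v₀² / (2a) (with unit conversion) = 86.72 m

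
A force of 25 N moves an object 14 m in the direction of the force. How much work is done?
W = Fd = 25×14 = 350.0 J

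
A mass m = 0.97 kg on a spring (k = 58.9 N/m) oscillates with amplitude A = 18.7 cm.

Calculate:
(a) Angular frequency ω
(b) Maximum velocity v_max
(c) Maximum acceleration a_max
ω = √(k/m) = √(58.9/0.97) = 7.792 rad/s
v_max = ωA = 7.792×0.187 = 1.457 m/s
a_max = ω²A = 7.792²×0.187 = 11.35 m/s²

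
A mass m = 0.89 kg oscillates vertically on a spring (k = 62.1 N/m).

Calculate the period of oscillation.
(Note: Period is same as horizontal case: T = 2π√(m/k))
T = 2π√(m/k) = 2π√(0.89/62.1) = 0.7522 s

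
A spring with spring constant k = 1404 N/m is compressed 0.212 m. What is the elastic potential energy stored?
PE = ½kx² = ½×1404×0.212² = 31.55 J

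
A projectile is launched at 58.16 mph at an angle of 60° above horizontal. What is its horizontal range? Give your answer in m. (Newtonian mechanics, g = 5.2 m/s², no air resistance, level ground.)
R = v₀² sin(2θ) / g (with unit conversion) = 112.6 m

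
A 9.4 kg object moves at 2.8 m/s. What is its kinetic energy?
KE = ½mv² = ½×9.4×2.8² = 36.848 J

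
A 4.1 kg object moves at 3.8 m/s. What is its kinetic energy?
KE = ½mv² = ½×4.1×3.8² = 29.602 J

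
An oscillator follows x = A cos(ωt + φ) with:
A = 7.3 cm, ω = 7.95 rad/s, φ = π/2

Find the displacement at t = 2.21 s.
x = A cos(ωt + φ) = 7.3×cos(7.95×2.21 + π/2) = 6.994 cm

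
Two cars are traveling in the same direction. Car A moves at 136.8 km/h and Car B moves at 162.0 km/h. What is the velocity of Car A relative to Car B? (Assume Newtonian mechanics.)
v_rel = v_A - v_B = 136.8 - 162.0 = -25.2 km/h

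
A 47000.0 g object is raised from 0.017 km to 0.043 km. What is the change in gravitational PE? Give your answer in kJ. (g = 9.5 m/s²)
ΔPE = mg(h₂ − h₁) = 47 kg × 9.5 m/s² × (43 − 17) m = 1.161e+04 J = 11.61 kJ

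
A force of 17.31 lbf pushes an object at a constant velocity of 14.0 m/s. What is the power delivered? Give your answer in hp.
P = Fv = 77 N × 14 m/s = 1078 W = 1.446 hp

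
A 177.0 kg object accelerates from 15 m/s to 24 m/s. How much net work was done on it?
W_net = ΔKE = ½m(v₂² − v₁²) = ½×177.0×(24² − 15²) = 31063.5 J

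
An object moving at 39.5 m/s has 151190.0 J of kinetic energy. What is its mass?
KE = ½mv² → m = 2KE/v² = 2×151190.0/39.5² = 193.8 kg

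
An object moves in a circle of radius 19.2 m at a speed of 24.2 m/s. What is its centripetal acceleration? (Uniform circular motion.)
a_c = v²/r = 24.2²/19.2 = 585.64/19.2 = 30.5 m/s²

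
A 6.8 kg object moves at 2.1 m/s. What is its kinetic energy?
KE = ½mv² = ½×6.8×2.1² = 14.994 J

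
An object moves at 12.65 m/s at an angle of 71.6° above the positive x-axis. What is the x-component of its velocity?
vₓ = v cos(θ) = 12.65 × cos(71.6°) = 3.99 m/s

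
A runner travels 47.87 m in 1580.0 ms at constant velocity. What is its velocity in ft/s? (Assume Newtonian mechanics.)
v = d/t (with unit conversion) = 99.4 ft/s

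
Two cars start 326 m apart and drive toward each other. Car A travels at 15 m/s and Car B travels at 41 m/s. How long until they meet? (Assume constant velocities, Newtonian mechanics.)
Combined speed: v_combined = 15 + 41 = 56 m/s
Time to meet: t = d/56 = 326/56 = 5.82 s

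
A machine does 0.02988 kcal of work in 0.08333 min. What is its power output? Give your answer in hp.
P = W/t = 125 J / 5 s = 25 W = 0.03353 hp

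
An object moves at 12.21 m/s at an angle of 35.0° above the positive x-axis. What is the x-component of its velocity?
vₓ = v cos(θ) = 12.21 × cos(35.0°) = 10.0 m/s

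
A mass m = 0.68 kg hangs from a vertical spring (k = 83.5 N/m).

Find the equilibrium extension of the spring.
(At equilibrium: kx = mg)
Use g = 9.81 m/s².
x_eq = mg/k = 0.68×9.81/83.5 = 0.07989 m = 7.989 cm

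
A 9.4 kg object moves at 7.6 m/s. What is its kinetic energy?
KE = ½mv² = ½×9.4×7.6² = 271.472 J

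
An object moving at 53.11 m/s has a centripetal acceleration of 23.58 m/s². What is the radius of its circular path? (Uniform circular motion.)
r = v²/a_c = 53.11²/23.58 = 119.62 m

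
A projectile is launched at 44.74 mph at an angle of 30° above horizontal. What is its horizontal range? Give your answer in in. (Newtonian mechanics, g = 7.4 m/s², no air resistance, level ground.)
R = v₀² sin(2θ) / g (with unit conversion) = 1843.0 in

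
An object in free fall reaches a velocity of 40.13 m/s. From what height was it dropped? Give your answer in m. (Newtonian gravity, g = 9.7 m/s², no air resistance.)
h = v²/(2g) = 83.01 m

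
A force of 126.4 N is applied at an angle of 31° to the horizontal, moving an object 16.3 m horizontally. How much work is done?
W = Fd cosθ = 126.4×16.3×cos(31°) = 1766.0 J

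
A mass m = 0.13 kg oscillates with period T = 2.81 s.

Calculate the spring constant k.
T = 2π√(m/k) → k = m(2π/T)² = 0.13×(2π/2.81)² = 0.65 N/m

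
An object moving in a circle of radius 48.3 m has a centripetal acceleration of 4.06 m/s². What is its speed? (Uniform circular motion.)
v = √(a_c × r) = √(4.06 × 48.3) = 14.0 m/s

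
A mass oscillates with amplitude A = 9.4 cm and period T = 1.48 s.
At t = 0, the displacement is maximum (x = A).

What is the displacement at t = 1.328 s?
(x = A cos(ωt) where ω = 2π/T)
ω = 2π/T = 2π/1.48 = 4.245 rad/s
x = A cos(ωt) = 9.4×cos(4.245×1.328) = 7.51 cm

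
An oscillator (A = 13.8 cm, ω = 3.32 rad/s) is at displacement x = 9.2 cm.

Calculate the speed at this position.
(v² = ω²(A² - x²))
v = ω√(A² − x²) = 3.32×√(0.138² − 0.092²) = 0.3415 m/s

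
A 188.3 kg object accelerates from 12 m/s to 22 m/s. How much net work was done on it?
W_net = ΔKE = ½m(v₂² − v₁²) = ½×188.3×(22² − 12²) = 32011.0 J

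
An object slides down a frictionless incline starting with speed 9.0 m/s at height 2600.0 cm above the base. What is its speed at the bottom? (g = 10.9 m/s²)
½mv₀² + mgh = ½mv² → v = √(v₀² + 2gh) = √(9² + 2×10.9×26) = 25.45 m/s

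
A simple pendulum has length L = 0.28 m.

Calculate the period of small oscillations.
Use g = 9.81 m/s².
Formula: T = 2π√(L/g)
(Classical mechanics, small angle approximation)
T = 2π√(L/g) = 2π√(0.28/9.81) = 1.062 s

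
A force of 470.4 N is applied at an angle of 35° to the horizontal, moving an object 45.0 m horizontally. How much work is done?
W = Fd cosθ = 470.4×45.0×cos(35°) = 17340.0 J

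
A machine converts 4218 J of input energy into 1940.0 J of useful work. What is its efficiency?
η = W_out/W_in = 1940.0/4218 = 0.4599 = 45.99%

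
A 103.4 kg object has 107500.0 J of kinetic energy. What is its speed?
KE = ½mv² → v = √(2KE/m) = √(2×107500.0/103.4) = 45.6 m/s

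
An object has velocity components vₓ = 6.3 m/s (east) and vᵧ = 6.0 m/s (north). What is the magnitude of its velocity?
|v| = √(vₓ² + vᵧ²) = √(6.3² + 6.0²) = √(75.69) = 8.7 m/s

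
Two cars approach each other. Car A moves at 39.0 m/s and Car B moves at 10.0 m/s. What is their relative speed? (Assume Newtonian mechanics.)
v_rel = v_A + v_B = 39.0 + 10.0 = 49.0 m/s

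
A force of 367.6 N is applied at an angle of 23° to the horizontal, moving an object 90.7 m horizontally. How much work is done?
W = Fd cosθ = 367.6×90.7×cos(23°) = 30691.0 J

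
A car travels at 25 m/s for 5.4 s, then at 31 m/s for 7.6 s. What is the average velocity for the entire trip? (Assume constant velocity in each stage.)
d₁ = v₁t₁ = 25 × 5.4 = 135 m
d₂ = v₂t₂ = 31 × 7.6 = 235.6 m
d_total = 370.6 m, t_total = 13 s
v_avg = d_total/t_total = 370.6/13 = 28.51 m/s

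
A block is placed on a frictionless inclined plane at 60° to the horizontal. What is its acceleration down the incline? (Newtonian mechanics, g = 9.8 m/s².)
a = g sin(θ) = 9.8 × sin(60°) = 9.8 × 0.866 = 8.49 m/s²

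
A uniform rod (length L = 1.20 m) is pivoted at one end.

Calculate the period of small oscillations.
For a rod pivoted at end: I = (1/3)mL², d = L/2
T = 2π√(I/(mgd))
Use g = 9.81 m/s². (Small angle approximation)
I/m = (1/3)L² = 0.48 m²; d = L/2 = 0.6 m
T = 2π√(I/(mgd)) = 2π√(0.48/(9.81×0.6)) = 1.794 s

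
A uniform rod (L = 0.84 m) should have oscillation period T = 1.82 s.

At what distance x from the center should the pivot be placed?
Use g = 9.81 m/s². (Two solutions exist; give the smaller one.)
T = 2π√((L²/12 + x²)/(gx)). Let c = T²g/(4π²) = 0.8231.
x² − cx + L²/12 = 0 → x = (c − √(c² − L²/3))/2 = 0.07902 m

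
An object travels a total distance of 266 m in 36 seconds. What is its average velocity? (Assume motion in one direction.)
v_avg = Δd / Δt = 266 / 36 = 7.39 m/s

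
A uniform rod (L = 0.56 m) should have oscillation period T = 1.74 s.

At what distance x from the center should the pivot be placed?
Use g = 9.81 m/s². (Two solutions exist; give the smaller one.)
T = 2π√((L²/12 + x²)/(gx)). Let c = T²g/(4π²) = 0.7523.
x² − cx + L²/12 = 0 → x = (c − √(c² − L²/3))/2 = 0.03651 m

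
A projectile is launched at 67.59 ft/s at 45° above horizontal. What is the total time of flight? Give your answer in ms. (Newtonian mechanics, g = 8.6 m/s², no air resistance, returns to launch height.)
T = 2v₀sin(θ)/g (with unit conversion) = 3388.0 ms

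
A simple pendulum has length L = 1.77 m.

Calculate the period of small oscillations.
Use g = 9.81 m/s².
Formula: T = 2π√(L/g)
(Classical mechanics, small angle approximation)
T = 2π√(L/g) = 2π√(1.77/9.81) = 2.669 s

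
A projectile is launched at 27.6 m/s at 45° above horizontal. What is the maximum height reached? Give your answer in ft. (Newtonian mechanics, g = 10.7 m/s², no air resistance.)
H = v₀²sin²(θ)/(2g) (with unit conversion) = 58.39 ft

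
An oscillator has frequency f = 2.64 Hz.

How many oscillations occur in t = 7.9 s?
n = f×t = 2.64×7.9 = 20.86 oscillations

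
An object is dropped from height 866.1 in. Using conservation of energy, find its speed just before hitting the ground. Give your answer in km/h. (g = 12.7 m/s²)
mgh = ½mv² → v = √(2gh) = √(2×12.7×22) = 23.64 m/s = 85.1 km/h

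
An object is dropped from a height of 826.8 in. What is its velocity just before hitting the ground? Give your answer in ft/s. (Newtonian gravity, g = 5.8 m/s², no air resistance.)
v = √(2gh) (with unit conversion) = 51.21 ft/s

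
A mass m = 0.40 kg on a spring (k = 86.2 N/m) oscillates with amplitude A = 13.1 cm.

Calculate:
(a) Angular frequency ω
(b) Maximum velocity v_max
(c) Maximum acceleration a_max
ω = √(k/m) = √(86.2/0.4) = 14.68 rad/s
v_max = ωA = 14.68×0.131 = 1.923 m/s
a_max = ω²A = 14.68²×0.131 = 28.23 m/s²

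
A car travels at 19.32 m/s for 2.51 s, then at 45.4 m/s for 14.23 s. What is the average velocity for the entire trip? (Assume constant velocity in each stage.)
d₁ = v₁t₁ = 19.32 × 2.51 = 48.4932 m
d₂ = v₂t₂ = 45.4 × 14.23 = 646.042 m
d_total = 694.54 m, t_total = 16.74 s
v_avg = d_total/t_total = 694.54/16.74 = 41.49 m/s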